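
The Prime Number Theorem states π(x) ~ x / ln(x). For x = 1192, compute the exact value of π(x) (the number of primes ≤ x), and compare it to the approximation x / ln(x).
π(1192) = 195;  x/ln(x) ≈ 168.28;  relative error ≈ 13.70%.

Directly count primes up to 1192: π(1192) = 195. The PNT approximation gives 1192/ln(1192) ≈ 1192/7.08339 ≈ 168.28. Relative error (π(x) − x/ln(x)) / π(x) ≈ 13.70%; the approximation is known to undercount slightly (Li(x) is a better estimate).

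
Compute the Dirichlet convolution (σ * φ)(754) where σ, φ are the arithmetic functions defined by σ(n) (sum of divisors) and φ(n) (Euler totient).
(σ * φ)(754) = 6032

Divisors of 754: [1, 2, 13, 26, 29, 58, 377, 754]. For each d | 754:
  d = 1: σ(1) · φ(754/1) = 1 · 336 = 336
  d = 2: σ(2) · φ(754/2) = 3 · 336 = 1008
  d = 13: σ(13) · φ(754/13) = 14 · 28 = 392
  d = 26: σ(26) · φ(754/26) = 42 · 28 = 1176
  d = 29: σ(29) · φ(754/29) = 30 · 12 = 360
  d = 58: σ(58) · φ(754/58) = 90 · 12 = 1080
  d = 377: σ(377) · φ(754/377) = 420 · 1 = 420
  d = 754: σ(754) · φ(754/754) = 1260 · 1 = 1260
Summing: (σ * φ)(754) = 336 + 1008 + 392 + 1176 + 360 + 1080 + 420 + 1260 = 6032.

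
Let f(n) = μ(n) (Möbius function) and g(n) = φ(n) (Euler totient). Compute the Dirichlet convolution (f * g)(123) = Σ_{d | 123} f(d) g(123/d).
(μ * φ)(123) = 39

Divisors of 123: [1, 3, 41, 123]. For each d | 123:
  d = 1: μ(1) · φ(123/1) = 1 · 80 = 80
  d = 3: μ(3) · φ(123/3) = -1 · 40 = -40
  d = 41: μ(41) · φ(123/41) = -1 · 2 = -2
  d = 123: μ(123) · φ(123/123) = 1 · 1 = 1
Summing: (μ * φ)(123) = 80 + -40 + -2 + 1 = 39.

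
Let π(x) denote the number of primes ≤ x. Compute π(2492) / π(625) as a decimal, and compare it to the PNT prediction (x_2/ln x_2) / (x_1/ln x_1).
π(2492)/π(625) = 367/114 ≈ 3.2193;  PNT prediction ≈ 3.2821.

π(625) = 114 and π(2492) = 367, so π(2492)/π(625) ≈ 3.2193. The PNT-predicted ratio is (2492/ln(2492)) / (625/ln(625)) ≈ 3.2821. The two agree to within a few percent, as expected.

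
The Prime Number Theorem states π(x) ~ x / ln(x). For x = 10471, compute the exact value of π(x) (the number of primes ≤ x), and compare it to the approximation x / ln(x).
π(10471) = 1281;  x/ln(x) ≈ 1131.22;  relative error ≈ 11.69%.

Directly count primes up to 10471: π(10471) = 1281. The PNT approximation gives 10471/ln(10471) ≈ 10471/9.25636 ≈ 1131.22. Relative error (π(x) − x/ln(x)) / π(x) ≈ 11.69%; the approximation is known to undercount slightly (Li(x) is a better estimate).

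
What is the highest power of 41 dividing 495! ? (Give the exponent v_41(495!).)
v_41(495!) = 12

Legendre's formula: v_p(n!) = Σ_{k ≥ 1} ⌊n / p^k⌋. For p = 41, n = 495, the terms are:
  ⌊495/41^1⌋ = ⌊495/41⌋ = 12
(the next term ⌊495/41^2⌋ = 0, terminating the sum). Summing: v_41(495!) = 12 = 12.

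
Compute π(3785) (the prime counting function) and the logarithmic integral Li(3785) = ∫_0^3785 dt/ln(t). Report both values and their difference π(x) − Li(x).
π(3785) = 526;  Li(3785) ≈ 539.36;  π(x) − Li(x) ≈ -13.36.

Direct count of primes ≤ 3785 gives π(3785) = 526. Numerical evaluation of the logarithmic integral gives Li(3785) ≈ 539.36. The difference π(x) − Li(x) ≈ -13.36 is typically negative for small/moderate x (Li(x) overestimates), though Littlewood's theorem shows this sign changes infinitely often.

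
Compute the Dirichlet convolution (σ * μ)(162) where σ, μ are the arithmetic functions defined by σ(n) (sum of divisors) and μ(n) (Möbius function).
(σ * μ)(162) = 162

Divisors of 162: [1, 2, 3, 6, 9, 18, 27, 54, 81, 162]. For each d | 162:
  d = 1: σ(1) · μ(162/1) = 1 · 0 = 0
  d = 2: σ(2) · μ(162/2) = 3 · 0 = 0
  d = 3: σ(3) · μ(162/3) = 4 · 0 = 0
  d = 6: σ(6) · μ(162/6) = 12 · 0 = 0
  d = 9: σ(9) · μ(162/9) = 13 · 0 = 0
  d = 18: σ(18) · μ(162/18) = 39 · 0 = 0
  d = 27: σ(27) · μ(162/27) = 40 · 1 = 40
  d = 54: σ(54) · μ(162/54) = 120 · -1 = -120
  d = 81: σ(81) · μ(162/81) = 121 · -1 = -121
  d = 162: σ(162) · μ(162/162) = 363 · 1 = 363
Summing: (σ * μ)(162) = 0 + 0 + 0 + 0 + 0 + 0 + 40 + -120 + -121 + 363 = 162.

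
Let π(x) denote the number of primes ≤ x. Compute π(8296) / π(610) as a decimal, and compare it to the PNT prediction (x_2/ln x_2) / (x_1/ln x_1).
π(8296)/π(610) = 1041/111 ≈ 9.3784;  PNT prediction ≈ 9.6662.

π(610) = 111 and π(8296) = 1041, so π(8296)/π(610) ≈ 9.3784. The PNT-predicted ratio is (8296/ln(8296)) / (610/ln(610)) ≈ 9.6662. The two agree to within a few percent, as expected.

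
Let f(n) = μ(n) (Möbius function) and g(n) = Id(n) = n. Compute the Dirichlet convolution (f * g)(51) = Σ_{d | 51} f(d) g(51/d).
(μ * Id)(51) = 32

Divisors of 51: [1, 3, 17, 51]. For each d | 51:
  d = 1: μ(1) · Id(51/1) = 1 · 51 = 51
  d = 3: μ(3) · Id(51/3) = -1 · 17 = -17
  d = 17: μ(17) · Id(51/17) = -1 · 3 = -3
  d = 51: μ(51) · Id(51/51) = 1 · 1 = 1
Summing: (μ * Id)(51) = 51 + -17 + -3 + 1 = 32.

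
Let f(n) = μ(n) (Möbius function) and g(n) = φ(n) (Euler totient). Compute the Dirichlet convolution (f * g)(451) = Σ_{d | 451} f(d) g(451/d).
(μ * φ)(451) = 351

Divisors of 451: [1, 11, 41, 451]. For each d | 451:
  d = 1: μ(1) · φ(451/1) = 1 · 400 = 400
  d = 11: μ(11) · φ(451/11) = -1 · 40 = -40
  d = 41: μ(41) · φ(451/41) = -1 · 10 = -10
  d = 451: μ(451) · φ(451/451) = 1 · 1 = 1
Summing: (μ * φ)(451) = 400 + -40 + -10 + 1 = 351.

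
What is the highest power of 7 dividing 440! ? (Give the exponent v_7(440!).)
v_7(440!) = 71

Legendre's formula: v_p(n!) = Σ_{k ≥ 1} ⌊n / p^k⌋. For p = 7, n = 440, the terms are:
  ⌊440/7^1⌋ = ⌊440/7⌋ = 62
  ⌊440/7^2⌋ = ⌊440/49⌋ = 8
  ⌊440/7^3⌋ = ⌊440/343⌋ = 1
(the next term ⌊440/7^4⌋ = 0, terminating the sum). Summing: v_7(440!) = 62 + 8 + 1 = 71.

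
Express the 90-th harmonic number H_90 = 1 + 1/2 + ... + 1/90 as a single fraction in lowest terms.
H_90 = 3653182778990767589396015372875328285861/718766754945489455304472257065075294400

Direct summation: H_90 = 1 + 1/2 + ... + 1/90. The least common denominator is lcm(1, ..., 90) = 718766754945489455304472257065075294400; over this denominator the numerator is 718766754945489455304472257065075294400 + 359383377472744727652236128532537647200 + 239588918315163151768157419021691764800 + 179691688736372363826118064266268823600 + 143753350989097891060894451413015058880 + 119794459157581575884078709510845882400 + 102680964992212779329210322437867899200 + 89845844368186181913059032133134411800 + 79862972771721050589385806340563921600 + 71876675494548945530447225706507529440 + 65342432267771768664042932460461390400 + 59897229578790787942039354755422941200 + 55289750380422265792651712081928868800 + 51340482496106389664605161218933949600 + 47917783663032630353631483804338352960 + 44922922184093090956529516066567205900 + 42280397349734673841439544533239723200 + 39931486385860525294692903170281960800 + 37829829207657339752866960898161857600 + 35938337747274472765223612853253764720 + 34226988330737593109736774145955966400 + 32671216133885884332021466230230695200 + 31250728475890845882803141611525012800 + 29948614789395393971019677377711470600 + 28750670197819578212178890282603011776 + 27644875190211132896325856040964434400 + 26620990923907016863128602113521307200 + 25670241248053194832302580609466974800 + 24785060515361705355326629553968113600 + 23958891831516315176815741902169176480 + 23186024353080305009821685711776622400 + 22461461092046545478264758033283602950 + 21780810755923922888014310820153796800 + 21140198674867336920719772266619861600 + 20536192998442555865842064487573579840 + 19965743192930262647346451585140980400 + 19426128512040255548769520461218251200 + 18914914603828669876433480449080928800 + 18429916793474088597550570693976289600 + 17969168873637236382611806426626882360 + 17530896462085108665962737977196958400 + 17113494165368796554868387072977983200 + 16715505928964871053592378071280820800 + 16335608066942942166010733115115347600 + 15972594554344210117877161268112784320 + 15625364237945422941401570805762506400 + 15292909679691265006478133129044155200 + 14974307394697696985509838688855735300 + 14668709284601825618458617491123985600 + 14375335098909789106089445141301505888 + 14093465783244891280479848177746574400 + 13822437595105566448162928020482217200 + 13561636885763951986876835038963684800 + 13310495461953508431564301056760653600 + 13068486453554353732808586492092278080 + 12835120624026597416151290304733487400 + 12609943069219113250955653632720619200 + 12392530257680852677663314776984056800 + 12182487371957448394991055204492801600 + 11979445915758157588407870951084588240 + 11783061556483433693515938640411070400 + 11593012176540152504910842855888311200 + 11408996110245864369912258048651988800 + 11230730546023272739132379016641801475 + 11057950076084453158530342416385773760 + 10890405377961961444007155410076898400 + 10727862014111782914992123239777243200 + 10570099337433668460359886133309930800 + 10416909491963615294267713870508337600 + 10268096499221277932921032243786789920 + 10123475421767457116964397986832046400 + 9982871596465131323673225792570490200 + 9846119930760129524718798041987332800 + 9713064256020127774384760230609125600 + 9583556732606526070726296760867670592 + 9457457301914334938216740224540464400 + 9334633181110252666291847494351627200 + 9214958396737044298775285346988144800 + 9098313353740372851955345026140193600 + 8984584436818618191305903213313441180 + 8873663641302338954376200704507102400 + 8765448231042554332981368988598479200 + 8659840421029993437403280205603316800 + 8556747082684398277434193536488991600 + 8456079469946934768287908906647944640 + 8357752964482435526796189035640410400 + 8261686838453901785108876517989371200 + 8167804033471471083005366557557673800 + 8076030954443701744994070304101969600 + 7986297277172105058938580634056392160 = 3653182778990767589396015372875328285861, so H_90 = 3653182778990767589396015372875328285861/718766754945489455304472257065075294400 (already in lowest terms) ≈ 5.08257. (The PNT-adjacent estimate ln(90) + γ ≈ 5.07703 matches within O(1/n).)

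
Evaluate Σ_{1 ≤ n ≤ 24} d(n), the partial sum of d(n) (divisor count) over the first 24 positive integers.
Σ_{n ≤ 24} d(n) = 84

Compute d(n) for each 1 ≤ n ≤ 24: d(1) = 1, d(2) = 2, d(3) = 2, d(4) = 3, d(5) = 2, d(6) = 4, d(7) = 2, d(8) = 4, d(9) = 3, d(10) = 4, d(11) = 2, d(12) = 6, d(13) = 2, d(14) = 4, d(15) = 4, d(16) = 5, d(17) = 2, d(18) = 6, d(19) = 2, d(20) = 6, d(21) = 4, d(22) = 4, d(23) = 2, d(24) = 8. Summing all 24 values: 84. (Dirichlet's divisor formula: Σ_{n ≤ x} d(n) = x ln(x) + (2γ − 1) x + O(√x). For x = 24, the asymptotic estimate is ≈ 79.98.)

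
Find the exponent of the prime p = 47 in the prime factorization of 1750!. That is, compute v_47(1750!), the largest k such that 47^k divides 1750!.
v_47(1750!) = 37

Legendre's formula: v_p(n!) = Σ_{k ≥ 1} ⌊n / p^k⌋. For p = 47, n = 1750, the terms are:
  ⌊1750/47^1⌋ = ⌊1750/47⌋ = 37
(the next term ⌊1750/47^2⌋ = 0, terminating the sum). Summing: v_47(1750!) = 37 = 37.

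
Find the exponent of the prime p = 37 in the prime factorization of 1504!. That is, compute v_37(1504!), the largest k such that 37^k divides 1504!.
v_37(1504!) = 41

Legendre's formula: v_p(n!) = Σ_{k ≥ 1} ⌊n / p^k⌋. For p = 37, n = 1504, the terms are:
  ⌊1504/37^1⌋ = ⌊1504/37⌋ = 40
  ⌊1504/37^2⌋ = ⌊1504/1369⌋ = 1
(the next term ⌊1504/37^3⌋ = 0, terminating the sum). Summing: v_37(1504!) = 40 + 1 = 41.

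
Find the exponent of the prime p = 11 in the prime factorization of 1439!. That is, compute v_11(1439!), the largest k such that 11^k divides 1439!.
v_11(1439!) = 142

Legendre's formula: v_p(n!) = Σ_{k ≥ 1} ⌊n / p^k⌋. For p = 11, n = 1439, the terms are:
  ⌊1439/11^1⌋ = ⌊1439/11⌋ = 130
  ⌊1439/11^2⌋ = ⌊1439/121⌋ = 11
  ⌊1439/11^3⌋ = ⌊1439/1331⌋ = 1
(the next term ⌊1439/11^4⌋ = 0, terminating the sum). Summing: v_11(1439!) = 130 + 11 + 1 = 142.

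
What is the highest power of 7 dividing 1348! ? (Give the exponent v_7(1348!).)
v_7(1348!) = 222

Legendre's formula: v_p(n!) = Σ_{k ≥ 1} ⌊n / p^k⌋. For p = 7, n = 1348, the terms are:
  ⌊1348/7^1⌋ = ⌊1348/7⌋ = 192
  ⌊1348/7^2⌋ = ⌊1348/49⌋ = 27
  ⌊1348/7^3⌋ = ⌊1348/343⌋ = 3
(the next term ⌊1348/7^4⌋ = 0, terminating the sum). Summing: v_7(1348!) = 192 + 27 + 3 = 222.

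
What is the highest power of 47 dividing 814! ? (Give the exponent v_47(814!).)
v_47(814!) = 17

Legendre's formula: v_p(n!) = Σ_{k ≥ 1} ⌊n / p^k⌋. For p = 47, n = 814, the terms are:
  ⌊814/47^1⌋ = ⌊814/47⌋ = 17
(the next term ⌊814/47^2⌋ = 0, terminating the sum). Summing: v_47(814!) = 17 = 17.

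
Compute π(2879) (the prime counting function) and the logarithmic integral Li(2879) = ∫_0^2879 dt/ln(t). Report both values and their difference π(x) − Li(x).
π(2879) = 417;  Li(2879) ≈ 427.61;  π(x) − Li(x) ≈ -10.61.

Direct count of primes ≤ 2879 gives π(2879) = 417. Numerical evaluation of the logarithmic integral gives Li(2879) ≈ 427.61. The difference π(x) − Li(x) ≈ -10.61 is typically negative for small/moderate x (Li(x) overestimates), though Littlewood's theorem shows this sign changes infinitely often.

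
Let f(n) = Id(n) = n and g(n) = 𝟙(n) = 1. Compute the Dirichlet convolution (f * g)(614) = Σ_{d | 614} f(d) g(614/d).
(Id * 𝟙)(614) = 924

Divisors of 614: [1, 2, 307, 614]. For each d | 614:
  d = 1: Id(1) · 𝟙(614/1) = 1 · 1 = 1
  d = 2: Id(2) · 𝟙(614/2) = 2 · 1 = 2
  d = 307: Id(307) · 𝟙(614/307) = 307 · 1 = 307
  d = 614: Id(614) · 𝟙(614/614) = 614 · 1 = 614
Summing: (Id * 𝟙)(614) = 1 + 2 + 307 + 614 = 924.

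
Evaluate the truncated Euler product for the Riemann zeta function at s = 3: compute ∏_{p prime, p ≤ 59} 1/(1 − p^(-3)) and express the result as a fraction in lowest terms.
∏ = 115000146464778681614198126342037237932886401/95672294696528702067767313816624165235458048

The primes p ≤ 59 are [2, 3, 5, 7, 11, 13, 17, 19, 23, 29, 31, 37, 41, 43, 47, 53, 59]. For each prime, (1 − 1/p^3)^(-1) = p^3 / (p^3 − 1). The product is (1 − 1/2^3)^(-1), (1 − 1/3^3)^(-1), (1 − 1/5^3)^(-1), (1 − 1/7^3)^(-1), (1 − 1/11^3)^(-1), (1 − 1/13^3)^(-1), (1 − 1/17^3)^(-1), (1 − 1/19^3)^(-1), (1 − 1/23^3)^(-1), (1 − 1/29^3)^(-1), (1 − 1/31^3)^(-1), (1 − 1/37^3)^(-1), (1 − 1/41^3)^(-1), (1 − 1/43^3)^(-1), (1 − 1/47^3)^(-1), (1 − 1/53^3)^(-1), (1 − 1/59^3)^(-1) = ∏ p^3 / (p^3 − 1) = 115000146464778681614198126342037237932886401/95672294696528702067767313816624165235458048.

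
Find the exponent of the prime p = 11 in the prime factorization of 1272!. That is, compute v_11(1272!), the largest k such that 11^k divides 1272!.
v_11(1272!) = 125

Legendre's formula: v_p(n!) = Σ_{k ≥ 1} ⌊n / p^k⌋. For p = 11, n = 1272, the terms are:
  ⌊1272/11^1⌋ = ⌊1272/11⌋ = 115
  ⌊1272/11^2⌋ = ⌊1272/121⌋ = 10
(the next term ⌊1272/11^3⌋ = 0, terminating the sum). Summing: v_11(1272!) = 115 + 10 = 125.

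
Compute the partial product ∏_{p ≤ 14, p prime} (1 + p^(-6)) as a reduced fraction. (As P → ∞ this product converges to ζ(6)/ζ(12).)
∏ = 261167492243135861/256778456493448890

The primes p ≤ 14 are [2, 3, 5, 7, 11, 13]. For each, (1 + 1/p^6) = (p^6 + 1)/p^6. Multiplying these fractions over p ∈ [2, 3, 5, 7, 11, 13] gives 261167492243135861/256778456493448890. (In the limit P → ∞ this tends to ζ(6)/ζ(12).)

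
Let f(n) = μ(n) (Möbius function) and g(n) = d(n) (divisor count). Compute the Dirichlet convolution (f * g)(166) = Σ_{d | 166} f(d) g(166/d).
(μ * d)(166) = 1

Divisors of 166: [1, 2, 83, 166]. For each d | 166:
  d = 1: μ(1) · d(166/1) = 1 · 4 = 4
  d = 2: μ(2) · d(166/2) = -1 · 2 = -2
  d = 83: μ(83) · d(166/83) = -1 · 2 = -2
  d = 166: μ(166) · d(166/166) = 1 · 1 = 1
Summing: (μ * d)(166) = 4 + -2 + -2 + 1 = 1.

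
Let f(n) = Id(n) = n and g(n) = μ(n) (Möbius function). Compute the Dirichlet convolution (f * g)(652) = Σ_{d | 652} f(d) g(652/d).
(Id * μ)(652) = 324

Divisors of 652: [1, 2, 4, 163, 326, 652]. For each d | 652:
  d = 1: Id(1) · μ(652/1) = 1 · 0 = 0
  d = 2: Id(2) · μ(652/2) = 2 · 1 = 2
  d = 4: Id(4) · μ(652/4) = 4 · -1 = -4
  d = 163: Id(163) · μ(652/163) = 163 · 0 = 0
  d = 326: Id(326) · μ(652/326) = 326 · -1 = -326
  d = 652: Id(652) · μ(652/652) = 652 · 1 = 652
Summing: (Id * μ)(652) = 0 + 2 + -4 + 0 + -326 + 652 = 324.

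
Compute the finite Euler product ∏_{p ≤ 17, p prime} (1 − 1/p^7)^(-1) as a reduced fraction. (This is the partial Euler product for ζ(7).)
∏ = 1568943454272558717737486157352171875/1555952378670727988561018941661818384

The primes p ≤ 17 are [2, 3, 5, 7, 11, 13, 17]. For each prime, (1 − 1/p^7)^(-1) = p^7 / (p^7 − 1). The product is (1 − 1/2^7)^(-1), (1 − 1/3^7)^(-1), (1 − 1/5^7)^(-1), (1 − 1/7^7)^(-1), (1 − 1/11^7)^(-1), (1 − 1/13^7)^(-1), (1 − 1/17^7)^(-1) = ∏ p^7 / (p^7 − 1) = 1568943454272558717737486157352171875/1555952378670727988561018941661818384.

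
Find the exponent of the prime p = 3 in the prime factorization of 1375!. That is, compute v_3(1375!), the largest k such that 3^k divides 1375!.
v_3(1375!) = 682

Legendre's formula: v_p(n!) = Σ_{k ≥ 1} ⌊n / p^k⌋. For p = 3, n = 1375, the terms are:
  ⌊1375/3^1⌋ = ⌊1375/3⌋ = 458
  ⌊1375/3^2⌋ = ⌊1375/9⌋ = 152
  ⌊1375/3^3⌋ = ⌊1375/27⌋ = 50
  ⌊1375/3^4⌋ = ⌊1375/81⌋ = 16
  ⌊1375/3^5⌋ = ⌊1375/243⌋ = 5
  ⌊1375/3^6⌋ = ⌊1375/729⌋ = 1
(the next term ⌊1375/3^7⌋ = 0, terminating the sum). Summing: v_3(1375!) = 458 + 152 + 50 + 16 + 5 + 1 = 682.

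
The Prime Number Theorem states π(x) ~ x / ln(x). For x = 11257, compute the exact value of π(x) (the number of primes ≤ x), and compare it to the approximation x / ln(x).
π(11257) = 1361;  x/ln(x) ≈ 1206.70;  relative error ≈ 11.34%.

Directly count primes up to 11257: π(11257) = 1361. The PNT approximation gives 11257/ln(11257) ≈ 11257/9.32875 ≈ 1206.70. Relative error (π(x) − x/ln(x)) / π(x) ≈ 11.34%; the approximation is known to undercount slightly (Li(x) is a better estimate).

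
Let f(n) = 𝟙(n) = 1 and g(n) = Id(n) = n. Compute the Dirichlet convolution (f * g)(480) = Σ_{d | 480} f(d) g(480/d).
(𝟙 * Id)(480) = 1512

Divisors of 480: [1, 2, 3, 4, 5, 6, 8, 10, 12, 15, 16, 20, 24, 30, 32, 40, 48, 60, 80, 96, 120, 160, 240, 480]. For each d | 480:
  d = 1: 𝟙(1) · Id(480/1) = 1 · 480 = 480
  d = 2: 𝟙(2) · Id(480/2) = 1 · 240 = 240
  d = 3: 𝟙(3) · Id(480/3) = 1 · 160 = 160
  d = 4: 𝟙(4) · Id(480/4) = 1 · 120 = 120
  d = 5: 𝟙(5) · Id(480/5) = 1 · 96 = 96
  d = 6: 𝟙(6) · Id(480/6) = 1 · 80 = 80
  d = 8: 𝟙(8) · Id(480/8) = 1 · 60 = 60
  d = 10: 𝟙(10) · Id(480/10) = 1 · 48 = 48
  d = 12: 𝟙(12) · Id(480/12) = 1 · 40 = 40
  d = 15: 𝟙(15) · Id(480/15) = 1 · 32 = 32
  d = 16: 𝟙(16) · Id(480/16) = 1 · 30 = 30
  d = 20: 𝟙(20) · Id(480/20) = 1 · 24 = 24
  d = 24: 𝟙(24) · Id(480/24) = 1 · 20 = 20
  d = 30: 𝟙(30) · Id(480/30) = 1 · 16 = 16
  d = 32: 𝟙(32) · Id(480/32) = 1 · 15 = 15
  d = 40: 𝟙(40) · Id(480/40) = 1 · 12 = 12
  d = 48: 𝟙(48) · Id(480/48) = 1 · 10 = 10
  d = 60: 𝟙(60) · Id(480/60) = 1 · 8 = 8
  d = 80: 𝟙(80) · Id(480/80) = 1 · 6 = 6
  d = 96: 𝟙(96) · Id(480/96) = 1 · 5 = 5
  d = 120: 𝟙(120) · Id(480/120) = 1 · 4 = 4
  d = 160: 𝟙(160) · Id(480/160) = 1 · 3 = 3
  d = 240: 𝟙(240) · Id(480/240) = 1 · 2 = 2
  d = 480: 𝟙(480) · Id(480/480) = 1 · 1 = 1
Summing: (𝟙 * Id)(480) = 480 + 240 + 160 + 120 + 96 + 80 + 60 + 48 + 40 + 32 + 30 + 24 + 20 + 16 + 15 + 12 + 10 + 8 + 6 + 5 + 4 + 3 + 2 + 1 = 1512.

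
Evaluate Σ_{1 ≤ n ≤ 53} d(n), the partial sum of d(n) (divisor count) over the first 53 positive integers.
Σ_{n ≤ 53} d(n) = 219

Compute d(n) for each 1 ≤ n ≤ 53: d(1) = 1, d(2) = 2, d(3) = 2, d(4) = 3, d(5) = 2, d(6) = 4, d(7) = 2, d(8) = 4, d(9) = 3, d(10) = 4, d(11) = 2, d(12) = 6, d(13) = 2, d(14) = 4, d(15) = 4, d(16) = 5, d(17) = 2, d(18) = 6, d(19) = 2, d(20) = 6, d(21) = 4, d(22) = 4, d(23) = 2, d(24) = 8, d(25) = 3, d(26) = 4, d(27) = 4, d(28) = 6, d(29) = 2, d(30) = 8, d(31) = 2, d(32) = 6, d(33) = 4, d(34) = 4, d(35) = 4, d(36) = 9, d(37) = 2, d(38) = 4, d(39) = 4, d(40) = 8, d(41) = 2, d(42) = 8, d(43) = 2, d(44) = 6, d(45) = 6, d(46) = 4, d(47) = 2, d(48) = 10, d(49) = 3, d(50) = 6, d(51) = 4, d(52) = 6, d(53) = 2. Summing all 53 values: 219. (Dirichlet's divisor formula: Σ_{n ≤ x} d(n) = x ln(x) + (2γ − 1) x + O(√x). For x = 53, the asymptotic estimate is ≈ 218.61.)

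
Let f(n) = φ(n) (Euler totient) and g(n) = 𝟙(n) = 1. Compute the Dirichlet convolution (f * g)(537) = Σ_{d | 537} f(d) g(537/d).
(φ * 𝟙)(537) = 537

Divisors of 537: [1, 3, 179, 537]. For each d | 537:
  d = 1: φ(1) · 𝟙(537/1) = 1 · 1 = 1
  d = 3: φ(3) · 𝟙(537/3) = 2 · 1 = 2
  d = 179: φ(179) · 𝟙(537/179) = 178 · 1 = 178
  d = 537: φ(537) · 𝟙(537/537) = 356 · 1 = 356
Summing: (φ * 𝟙)(537) = 1 + 2 + 178 + 356 = 537.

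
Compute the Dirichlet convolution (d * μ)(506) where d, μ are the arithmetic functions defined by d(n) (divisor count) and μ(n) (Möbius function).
(d * μ)(506) = 1

Divisors of 506: [1, 2, 11, 22, 23, 46, 253, 506]. For each d | 506:
  d = 1: d(1) · μ(506/1) = 1 · -1 = -1
  d = 2: d(2) · μ(506/2) = 2 · 1 = 2
  d = 11: d(11) · μ(506/11) = 2 · 1 = 2
  d = 22: d(22) · μ(506/22) = 4 · -1 = -4
  d = 23: d(23) · μ(506/23) = 2 · 1 = 2
  d = 46: d(46) · μ(506/46) = 4 · -1 = -4
  d = 253: d(253) · μ(506/253) = 4 · -1 = -4
  d = 506: d(506) · μ(506/506) = 8 · 1 = 8
Summing: (d * μ)(506) = -1 + 2 + 2 + -4 + 2 + -4 + -4 + 8 = 1.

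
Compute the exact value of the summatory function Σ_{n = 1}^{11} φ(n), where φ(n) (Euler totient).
Σ_{n ≤ 11} φ(n) = 42

Compute φ(n) for each 1 ≤ n ≤ 11: φ(1) = 1, φ(2) = 1, φ(3) = 2, φ(4) = 2, φ(5) = 4, φ(6) = 2, φ(7) = 6, φ(8) = 4, φ(9) = 6, φ(10) = 4, φ(11) = 10. Summing all 11 values: 42. (Average order: Σ_{n ≤ x} φ(n) ~ (3/π²) x². For x = 11, (3/π²)·11² ≈ 36.78.)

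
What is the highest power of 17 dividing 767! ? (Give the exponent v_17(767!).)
v_17(767!) = 47

Legendre's formula: v_p(n!) = Σ_{k ≥ 1} ⌊n / p^k⌋. For p = 17, n = 767, the terms are:
  ⌊767/17^1⌋ = ⌊767/17⌋ = 45
  ⌊767/17^2⌋ = ⌊767/289⌋ = 2
(the next term ⌊767/17^3⌋ = 0, terminating the sum). Summing: v_17(767!) = 45 + 2 = 47.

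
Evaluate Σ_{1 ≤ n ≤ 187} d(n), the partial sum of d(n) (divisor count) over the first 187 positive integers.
Σ_{n ≤ 187} d(n) = 1009

Compute d(n) for each 1 ≤ n ≤ 187: d(1) = 1, d(2) = 2, d(3) = 2, d(4) = 3, d(5) = 2, d(6) = 4, d(7) = 2, d(8) = 4, d(9) = 3, d(10) = 4, d(11) = 2, d(12) = 6, d(13) = 2, d(14) = 4, d(15) = 4, d(16) = 5, d(17) = 2, d(18) = 6, d(19) = 2, d(20) = 6, d(21) = 4, d(22) = 4, d(23) = 2, d(24) = 8, d(25) = 3, d(26) = 4, d(27) = 4, d(28) = 6, d(29) = 2, d(30) = 8, d(31) = 2, d(32) = 6, d(33) = 4, d(34) = 4, d(35) = 4, d(36) = 9, d(37) = 2, d(38) = 4, d(39) = 4, d(40) = 8, d(41) = 2, d(42) = 8, d(43) = 2, d(44) = 6, d(45) = 6, d(46) = 4, d(47) = 2, d(48) = 10, d(49) = 3, d(50) = 6, d(51) = 4, d(52) = 6, d(53) = 2, d(54) = 8, d(55) = 4, d(56) = 8, d(57) = 4, d(58) = 4, d(59) = 2, d(60) = 12, d(61) = 2, d(62) = 4, d(63) = 6, d(64) = 7, d(65) = 4, d(66) = 8, d(67) = 2, d(68) = 6, d(69) = 4, d(70) = 8, d(71) = 2, d(72) = 12, d(73) = 2, d(74) = 4, d(75) = 6, d(76) = 6, d(77) = 4, d(78) = 8, d(79) = 2, d(80) = 10, d(81) = 5, d(82) = 4, d(83) = 2, d(84) = 12, d(85) = 4, d(86) = 4, d(87) = 4, d(88) = 8, d(89) = 2, d(90) = 12, d(91) = 4, d(92) = 6, d(93) = 4, d(94) = 4, d(95) = 4, d(96) = 12, d(97) = 2, d(98) = 6, d(99) = 6, d(100) = 9, d(101) = 2, d(102) = 8, d(103) = 2, d(104) = 8, d(105) = 8, d(106) = 4, d(107) = 2, d(108) = 12, d(109) = 2, d(110) = 8, d(111) = 4, d(112) = 10, d(113) = 2, d(114) = 8, d(115) = 4, d(116) = 6, d(117) = 6, d(118) = 4, d(119) = 4, d(120) = 16, d(121) = 3, d(122) = 4, d(123) = 4, d(124) = 6, d(125) = 4, d(126) = 12, d(127) = 2, d(128) = 8, d(129) = 4, d(130) = 8, d(131) = 2, d(132) = 12, d(133) = 4, d(134) = 4, d(135) = 8, d(136) = 8, d(137) = 2, d(138) = 8, d(139) = 2, d(140) = 12, d(141) = 4, d(142) = 4, d(143) = 4, d(144) = 15, d(145) = 4, d(146) = 4, d(147) = 6, d(148) = 6, d(149) = 2, d(150) = 12, d(151) = 2, d(152) = 8, d(153) = 6, d(154) = 8, d(155) = 4, d(156) = 12, d(157) = 2, d(158) = 4, d(159) = 4, d(160) = 12, d(161) = 4, d(162) = 10, d(163) = 2, d(164) = 6, d(165) = 8, d(166) = 4, d(167) = 2, d(168) = 16, d(169) = 3, d(170) = 8, d(171) = 6, d(172) = 6, d(173) = 2, d(174) = 8, d(175) = 6, d(176) = 10, d(177) = 4, d(178) = 4, d(179) = 2, d(180) = 18, d(181) = 2, d(182) = 8, d(183) = 4, d(184) = 8, d(185) = 4, d(186) = 8, d(187) = 4. Summing all 187 values: 1009. (Dirichlet's divisor formula: Σ_{n ≤ x} d(n) = x ln(x) + (2γ − 1) x + O(√x). For x = 187, the asymptotic estimate is ≈ 1007.10.)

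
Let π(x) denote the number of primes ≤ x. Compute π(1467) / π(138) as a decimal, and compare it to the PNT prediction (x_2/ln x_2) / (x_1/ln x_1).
π(1467)/π(138) = 232/33 ≈ 7.0303;  PNT prediction ≈ 7.1841.

π(138) = 33 and π(1467) = 232, so π(1467)/π(138) ≈ 7.0303. The PNT-predicted ratio is (1467/ln(1467)) / (138/ln(138)) ≈ 7.1841. The two agree to within a few percent, as expected.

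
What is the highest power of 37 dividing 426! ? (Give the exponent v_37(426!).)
v_37(426!) = 11

Legendre's formula: v_p(n!) = Σ_{k ≥ 1} ⌊n / p^k⌋. For p = 37, n = 426, the terms are:
  ⌊426/37^1⌋ = ⌊426/37⌋ = 11
(the next term ⌊426/37^2⌋ = 0, terminating the sum). Summing: v_37(426!) = 11 = 11.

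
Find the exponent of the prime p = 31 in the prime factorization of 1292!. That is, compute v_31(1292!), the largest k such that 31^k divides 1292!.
v_31(1292!) = 42

Legendre's formula: v_p(n!) = Σ_{k ≥ 1} ⌊n / p^k⌋. For p = 31, n = 1292, the terms are:
  ⌊1292/31^1⌋ = ⌊1292/31⌋ = 41
  ⌊1292/31^2⌋ = ⌊1292/961⌋ = 1
(the next term ⌊1292/31^3⌋ = 0, terminating the sum). Summing: v_31(1292!) = 41 + 1 = 42.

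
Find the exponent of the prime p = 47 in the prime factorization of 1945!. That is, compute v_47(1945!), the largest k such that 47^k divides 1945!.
v_47(1945!) = 41

Legendre's formula: v_p(n!) = Σ_{k ≥ 1} ⌊n / p^k⌋. For p = 47, n = 1945, the terms are:
  ⌊1945/47^1⌋ = ⌊1945/47⌋ = 41
(the next term ⌊1945/47^2⌋ = 0, terminating the sum). Summing: v_47(1945!) = 41 = 41.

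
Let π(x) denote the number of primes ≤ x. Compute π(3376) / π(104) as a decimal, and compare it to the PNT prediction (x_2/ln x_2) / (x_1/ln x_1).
π(3376)/π(104) = 476/27 ≈ 17.6296;  PNT prediction ≈ 18.5568.

π(104) = 27 and π(3376) = 476, so π(3376)/π(104) ≈ 17.6296. The PNT-predicted ratio is (3376/ln(3376)) / (104/ln(104)) ≈ 18.5568. The two agree to within a few percent, as expected.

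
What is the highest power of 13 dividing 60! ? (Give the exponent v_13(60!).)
v_13(60!) = 4

Legendre's formula: v_p(n!) = Σ_{k ≥ 1} ⌊n / p^k⌋. For p = 13, n = 60, the terms are:
  ⌊60/13^1⌋ = ⌊60/13⌋ = 4
(the next term ⌊60/13^2⌋ = 0, terminating the sum). Summing: v_13(60!) = 4 = 4.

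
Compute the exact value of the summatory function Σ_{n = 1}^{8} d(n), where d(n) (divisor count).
Σ_{n ≤ 8} d(n) = 20

Compute d(n) for each 1 ≤ n ≤ 8: d(1) = 1, d(2) = 2, d(3) = 2, d(4) = 3, d(5) = 2, d(6) = 4, d(7) = 2, d(8) = 4. Summing all 8 values: 20. (Dirichlet's divisor formula: Σ_{n ≤ x} d(n) = x ln(x) + (2γ − 1) x + O(√x). For x = 8, the asymptotic estimate is ≈ 17.87.)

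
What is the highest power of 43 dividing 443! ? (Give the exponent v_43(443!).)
v_43(443!) = 10

Legendre's formula: v_p(n!) = Σ_{k ≥ 1} ⌊n / p^k⌋. For p = 43, n = 443, the terms are:
  ⌊443/43^1⌋ = ⌊443/43⌋ = 10
(the next term ⌊443/43^2⌋ = 0, terminating the sum). Summing: v_43(443!) = 10 = 10.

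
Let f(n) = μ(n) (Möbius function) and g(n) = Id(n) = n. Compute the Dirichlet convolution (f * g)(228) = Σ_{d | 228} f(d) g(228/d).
(μ * Id)(228) = 72

Divisors of 228: [1, 2, 3, 4, 6, 12, 19, 38, 57, 76, 114, 228]. For each d | 228:
  d = 1: μ(1) · Id(228/1) = 1 · 228 = 228
  d = 2: μ(2) · Id(228/2) = -1 · 114 = -114
  d = 3: μ(3) · Id(228/3) = -1 · 76 = -76
  d = 4: μ(4) · Id(228/4) = 0 · 57 = 0
  d = 6: μ(6) · Id(228/6) = 1 · 38 = 38
  d = 12: μ(12) · Id(228/12) = 0 · 19 = 0
  d = 19: μ(19) · Id(228/19) = -1 · 12 = -12
  d = 38: μ(38) · Id(228/38) = 1 · 6 = 6
  d = 57: μ(57) · Id(228/57) = 1 · 4 = 4
  d = 76: μ(76) · Id(228/76) = 0 · 3 = 0
  d = 114: μ(114) · Id(228/114) = -1 · 2 = -2
  d = 228: μ(228) · Id(228/228) = 0 · 1 = 0
Summing: (μ * Id)(228) = 228 + -114 + -76 + 0 + 38 + 0 + -12 + 6 + 4 + 0 + -2 + 0 = 72.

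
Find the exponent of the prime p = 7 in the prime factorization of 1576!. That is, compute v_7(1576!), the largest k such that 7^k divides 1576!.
v_7(1576!) = 261

Legendre's formula: v_p(n!) = Σ_{k ≥ 1} ⌊n / p^k⌋. For p = 7, n = 1576, the terms are:
  ⌊1576/7^1⌋ = ⌊1576/7⌋ = 225
  ⌊1576/7^2⌋ = ⌊1576/49⌋ = 32
  ⌊1576/7^3⌋ = ⌊1576/343⌋ = 4
(the next term ⌊1576/7^4⌋ = 0, terminating the sum). Summing: v_7(1576!) = 225 + 32 + 4 = 261.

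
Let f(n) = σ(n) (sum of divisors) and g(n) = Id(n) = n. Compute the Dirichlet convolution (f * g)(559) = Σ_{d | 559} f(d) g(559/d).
(σ * Id)(559) = 2349

Divisors of 559: [1, 13, 43, 559]. For each d | 559:
  d = 1: σ(1) · Id(559/1) = 1 · 559 = 559
  d = 13: σ(13) · Id(559/13) = 14 · 43 = 602
  d = 43: σ(43) · Id(559/43) = 44 · 13 = 572
  d = 559: σ(559) · Id(559/559) = 616 · 1 = 616
Summing: (σ * Id)(559) = 559 + 602 + 572 + 616 = 2349.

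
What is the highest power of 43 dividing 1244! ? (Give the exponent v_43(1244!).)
v_43(1244!) = 28

Legendre's formula: v_p(n!) = Σ_{k ≥ 1} ⌊n / p^k⌋. For p = 43, n = 1244, the terms are:
  ⌊1244/43^1⌋ = ⌊1244/43⌋ = 28
(the next term ⌊1244/43^2⌋ = 0, terminating the sum). Summing: v_43(1244!) = 28 = 28.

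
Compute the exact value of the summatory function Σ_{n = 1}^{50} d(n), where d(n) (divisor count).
Σ_{n ≤ 50} d(n) = 207

Compute d(n) for each 1 ≤ n ≤ 50: d(1) = 1, d(2) = 2, d(3) = 2, d(4) = 3, d(5) = 2, d(6) = 4, d(7) = 2, d(8) = 4, d(9) = 3, d(10) = 4, d(11) = 2, d(12) = 6, d(13) = 2, d(14) = 4, d(15) = 4, d(16) = 5, d(17) = 2, d(18) = 6, d(19) = 2, d(20) = 6, d(21) = 4, d(22) = 4, d(23) = 2, d(24) = 8, d(25) = 3, d(26) = 4, d(27) = 4, d(28) = 6, d(29) = 2, d(30) = 8, d(31) = 2, d(32) = 6, d(33) = 4, d(34) = 4, d(35) = 4, d(36) = 9, d(37) = 2, d(38) = 4, d(39) = 4, d(40) = 8, d(41) = 2, d(42) = 8, d(43) = 2, d(44) = 6, d(45) = 6, d(46) = 4, d(47) = 2, d(48) = 10, d(49) = 3, d(50) = 6. Summing all 50 values: 207. (Dirichlet's divisor formula: Σ_{n ≤ x} d(n) = x ln(x) + (2γ − 1) x + O(√x). For x = 50, the asymptotic estimate is ≈ 203.32.)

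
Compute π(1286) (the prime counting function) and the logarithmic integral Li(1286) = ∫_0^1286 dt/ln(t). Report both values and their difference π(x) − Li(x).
π(1286) = 208;  Li(1286) ≈ 218.25;  π(x) − Li(x) ≈ -10.25.

Direct count of primes ≤ 1286 gives π(1286) = 208. Numerical evaluation of the logarithmic integral gives Li(1286) ≈ 218.25. The difference π(x) − Li(x) ≈ -10.25 is typically negative for small/moderate x (Li(x) overestimates), though Littlewood's theorem shows this sign changes infinitely often.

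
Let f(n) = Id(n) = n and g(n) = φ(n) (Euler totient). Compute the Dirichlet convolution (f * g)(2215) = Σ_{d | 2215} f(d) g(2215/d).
(Id * φ)(2215) = 7965

Divisors of 2215: [1, 5, 443, 2215]. For each d | 2215:
  d = 1: Id(1) · φ(2215/1) = 1 · 1768 = 1768
  d = 5: Id(5) · φ(2215/5) = 5 · 442 = 2210
  d = 443: Id(443) · φ(2215/443) = 443 · 4 = 1772
  d = 2215: Id(2215) · φ(2215/2215) = 2215 · 1 = 2215
Summing: (Id * φ)(2215) = 1768 + 2210 + 1772 + 2215 = 7965.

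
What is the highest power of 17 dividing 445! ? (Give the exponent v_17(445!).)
v_17(445!) = 27

Legendre's formula: v_p(n!) = Σ_{k ≥ 1} ⌊n / p^k⌋. For p = 17, n = 445, the terms are:
  ⌊445/17^1⌋ = ⌊445/17⌋ = 26
  ⌊445/17^2⌋ = ⌊445/289⌋ = 1
(the next term ⌊445/17^3⌋ = 0, terminating the sum). Summing: v_17(445!) = 26 + 1 = 27.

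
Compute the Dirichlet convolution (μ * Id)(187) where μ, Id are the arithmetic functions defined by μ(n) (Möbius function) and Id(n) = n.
(μ * Id)(187) = 160

Divisors of 187: [1, 11, 17, 187]. For each d | 187:
  d = 1: μ(1) · Id(187/1) = 1 · 187 = 187
  d = 11: μ(11) · Id(187/11) = -1 · 17 = -17
  d = 17: μ(17) · Id(187/17) = -1 · 11 = -11
  d = 187: μ(187) · Id(187/187) = 1 · 1 = 1
Summing: (μ * Id)(187) = 187 + -17 + -11 + 1 = 160.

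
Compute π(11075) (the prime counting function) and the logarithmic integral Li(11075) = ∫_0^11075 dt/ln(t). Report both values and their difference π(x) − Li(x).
π(11075) = 1342;  Li(11075) ≈ 1362.20;  π(x) − Li(x) ≈ -20.20.

Direct count of primes ≤ 11075 gives π(11075) = 1342. Numerical evaluation of the logarithmic integral gives Li(11075) ≈ 1362.20. The difference π(x) − Li(x) ≈ -20.20 is typically negative for small/moderate x (Li(x) overestimates), though Littlewood's theorem shows this sign changes infinitely often.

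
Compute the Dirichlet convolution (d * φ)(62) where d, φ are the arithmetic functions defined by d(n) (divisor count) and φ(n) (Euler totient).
(d * φ)(62) = 96

Divisors of 62: [1, 2, 31, 62]. For each d | 62:
  d = 1: d(1) · φ(62/1) = 1 · 30 = 30
  d = 2: d(2) · φ(62/2) = 2 · 30 = 60
  d = 31: d(31) · φ(62/31) = 2 · 1 = 2
  d = 62: d(62) · φ(62/62) = 4 · 1 = 4
Summing: (d * φ)(62) = 30 + 60 + 2 + 4 = 96.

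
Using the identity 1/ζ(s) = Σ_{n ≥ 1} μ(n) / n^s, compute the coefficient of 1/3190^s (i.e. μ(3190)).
μ(3190) = 1

Factor n = 3190 = 2 · 5 · 11 · 29. μ(n) = 0 if any exponent ≥ 2 (not squarefree); otherwise μ(n) = (−1)^{ω(n)} where ω(n) is the number of distinct prime factors. Applying: μ(3190) = 1.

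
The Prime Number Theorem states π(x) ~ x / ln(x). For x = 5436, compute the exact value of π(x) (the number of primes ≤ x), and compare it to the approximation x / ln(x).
π(5436) = 717;  x/ln(x) ≈ 632.03;  relative error ≈ 11.85%.

Directly count primes up to 5436: π(5436) = 717. The PNT approximation gives 5436/ln(5436) ≈ 5436/8.60080 ≈ 632.03. Relative error (π(x) − x/ln(x)) / π(x) ≈ 11.85%; the approximation is known to undercount slightly (Li(x) is a better estimate).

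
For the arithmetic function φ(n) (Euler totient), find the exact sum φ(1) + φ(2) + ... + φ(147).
Σ_{n ≤ 147} φ(n) = 6598

Compute φ(n) for each 1 ≤ n ≤ 147: φ(1) = 1, φ(2) = 1, φ(3) = 2, φ(4) = 2, φ(5) = 4, φ(6) = 2, φ(7) = 6, φ(8) = 4, φ(9) = 6, φ(10) = 4, φ(11) = 10, φ(12) = 4, φ(13) = 12, φ(14) = 6, φ(15) = 8, φ(16) = 8, φ(17) = 16, φ(18) = 6, φ(19) = 18, φ(20) = 8, φ(21) = 12, φ(22) = 10, φ(23) = 22, φ(24) = 8, φ(25) = 20, φ(26) = 12, φ(27) = 18, φ(28) = 12, φ(29) = 28, φ(30) = 8, φ(31) = 30, φ(32) = 16, φ(33) = 20, φ(34) = 16, φ(35) = 24, φ(36) = 12, φ(37) = 36, φ(38) = 18, φ(39) = 24, φ(40) = 16, φ(41) = 40, φ(42) = 12, φ(43) = 42, φ(44) = 20, φ(45) = 24, φ(46) = 22, φ(47) = 46, φ(48) = 16, φ(49) = 42, φ(50) = 20, φ(51) = 32, φ(52) = 24, φ(53) = 52, φ(54) = 18, φ(55) = 40, φ(56) = 24, φ(57) = 36, φ(58) = 28, φ(59) = 58, φ(60) = 16, φ(61) = 60, φ(62) = 30, φ(63) = 36, φ(64) = 32, φ(65) = 48, φ(66) = 20, φ(67) = 66, φ(68) = 32, φ(69) = 44, φ(70) = 24, φ(71) = 70, φ(72) = 24, φ(73) = 72, φ(74) = 36, φ(75) = 40, φ(76) = 36, φ(77) = 60, φ(78) = 24, φ(79) = 78, φ(80) = 32, φ(81) = 54, φ(82) = 40, φ(83) = 82, φ(84) = 24, φ(85) = 64, φ(86) = 42, φ(87) = 56, φ(88) = 40, φ(89) = 88, φ(90) = 24, φ(91) = 72, φ(92) = 44, φ(93) = 60, φ(94) = 46, φ(95) = 72, φ(96) = 32, φ(97) = 96, φ(98) = 42, φ(99) = 60, φ(100) = 40, φ(101) = 100, φ(102) = 32, φ(103) = 102, φ(104) = 48, φ(105) = 48, φ(106) = 52, φ(107) = 106, φ(108) = 36, φ(109) = 108, φ(110) = 40, φ(111) = 72, φ(112) = 48, φ(113) = 112, φ(114) = 36, φ(115) = 88, φ(116) = 56, φ(117) = 72, φ(118) = 58, φ(119) = 96, φ(120) = 32, φ(121) = 110, φ(122) = 60, φ(123) = 80, φ(124) = 60, φ(125) = 100, φ(126) = 36, φ(127) = 126, φ(128) = 64, φ(129) = 84, φ(130) = 48, φ(131) = 130, φ(132) = 40, φ(133) = 108, φ(134) = 66, φ(135) = 72, φ(136) = 64, φ(137) = 136, φ(138) = 44, φ(139) = 138, φ(140) = 48, φ(141) = 92, φ(142) = 70, φ(143) = 120, φ(144) = 48, φ(145) = 112, φ(146) = 72, φ(147) = 84. Summing all 147 values: 6598. (Average order: Σ_{n ≤ x} φ(n) ~ (3/π²) x². For x = 147, (3/π²)·147² ≈ 6568.35.)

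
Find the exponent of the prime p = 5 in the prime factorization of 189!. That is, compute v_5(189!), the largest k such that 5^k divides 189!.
v_5(189!) = 45

Legendre's formula: v_p(n!) = Σ_{k ≥ 1} ⌊n / p^k⌋. For p = 5, n = 189, the terms are:
  ⌊189/5^1⌋ = ⌊189/5⌋ = 37
  ⌊189/5^2⌋ = ⌊189/25⌋ = 7
  ⌊189/5^3⌋ = ⌊189/125⌋ = 1
(the next term ⌊189/5^4⌋ = 0, terminating the sum). Summing: v_5(189!) = 37 + 7 + 1 = 45.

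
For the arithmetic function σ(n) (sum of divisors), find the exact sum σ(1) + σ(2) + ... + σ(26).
Σ_{n ≤ 26} σ(n) = 564

Compute σ(n) for each 1 ≤ n ≤ 26: σ(1) = 1, σ(2) = 3, σ(3) = 4, σ(4) = 7, σ(5) = 6, σ(6) = 12, σ(7) = 8, σ(8) = 15, σ(9) = 13, σ(10) = 18, σ(11) = 12, σ(12) = 28, σ(13) = 14, σ(14) = 24, σ(15) = 24, σ(16) = 31, σ(17) = 18, σ(18) = 39, σ(19) = 20, σ(20) = 42, σ(21) = 32, σ(22) = 36, σ(23) = 24, σ(24) = 60, σ(25) = 31, σ(26) = 42. Summing all 26 values: 564. (Average order: Σ_{n ≤ x} σ(n) ~ (π²/12) x². For x = 26, (π²/12)·26² ≈ 555.99.)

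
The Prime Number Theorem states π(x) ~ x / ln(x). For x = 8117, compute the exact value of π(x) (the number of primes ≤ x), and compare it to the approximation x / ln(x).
π(8117) = 1021;  x/ln(x) ≈ 901.72;  relative error ≈ 11.68%.

Directly count primes up to 8117: π(8117) = 1021. The PNT approximation gives 8117/ln(8117) ≈ 8117/9.00172 ≈ 901.72. Relative error (π(x) − x/ln(x)) / π(x) ≈ 11.68%; the approximation is known to undercount slightly (Li(x) is a better estimate).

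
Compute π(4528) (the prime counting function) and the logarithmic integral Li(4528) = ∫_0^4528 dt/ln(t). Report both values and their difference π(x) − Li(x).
π(4528) = 615;  Li(4528) ≈ 628.54;  π(x) − Li(x) ≈ -13.54.

Direct count of primes ≤ 4528 gives π(4528) = 615. Numerical evaluation of the logarithmic integral gives Li(4528) ≈ 628.54. The difference π(x) − Li(x) ≈ -13.54 is typically negative for small/moderate x (Li(x) overestimates), though Littlewood's theorem shows this sign changes infinitely often.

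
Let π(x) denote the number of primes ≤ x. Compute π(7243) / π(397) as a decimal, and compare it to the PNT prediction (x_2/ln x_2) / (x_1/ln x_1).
π(7243)/π(397) = 926/78 ≈ 11.8718;  PNT prediction ≈ 12.2835.

π(397) = 78 and π(7243) = 926, so π(7243)/π(397) ≈ 11.8718. The PNT-predicted ratio is (7243/ln(7243)) / (397/ln(397)) ≈ 12.2835. The two agree to within a few percent, as expected.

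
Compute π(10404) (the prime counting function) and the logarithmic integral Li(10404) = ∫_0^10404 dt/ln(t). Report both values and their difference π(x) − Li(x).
π(10404) = 1274;  Li(10404) ≈ 1289.91;  π(x) − Li(x) ≈ -15.91.

Direct count of primes ≤ 10404 gives π(10404) = 1274. Numerical evaluation of the logarithmic integral gives Li(10404) ≈ 1289.91. The difference π(x) − Li(x) ≈ -15.91 is typically negative for small/moderate x (Li(x) overestimates), though Littlewood's theorem shows this sign changes infinitely often.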